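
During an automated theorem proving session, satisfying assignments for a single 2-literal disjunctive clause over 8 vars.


Step 1: Total=2^8=256
Step 2: Unsat when all 2 false: 2^6=64
Step 3: Sat=256-64=192

192


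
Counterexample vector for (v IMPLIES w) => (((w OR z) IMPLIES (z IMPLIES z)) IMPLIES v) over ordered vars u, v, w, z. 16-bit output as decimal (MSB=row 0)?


F1 = (v IMPLIES w)
F2 = (((w OR z) IMPLIES (z IMPLIES z)) IMPLIES v)
Counterexample to F1=>F2 is where F1=1 and F2=0.
Evaluate each row (bits = u,v,w,z, MSB first):
  row 0 [0000]: F1=1 F2=0 -> F1&~F2 -> 1
  row 1 [0001]: F1=1 F2=0 -> F1&~F2 -> 1
  row 2 [0010]: F1=1 F2=0 -> F1&~F2 -> 1
  row 3 [0011]: F1=1 F2=0 -> F1&~F2 -> 1
  row 4 [0100]: F1=0 F2=1 -> F1&~F2 -> 0
  row 5 [0101]: F1=0 F2=1 -> F1&~F2 -> 0
  row 6 [0110]: F1=1 F2=1 -> F1&~F2 -> 0
  row 7 [0111]: F1=1 F2=1 -> F1&~F2 -> 0
  row 8 [1000]: F1=1 F2=0 -> F1&~F2 -> 1
  row 9 [1001]: F1=1 F2=0 -> F1&~F2 -> 1
  row 10 [1010]: F1=1 F2=0 -> F1&~F2 -> 1
  row 11 [1011]: F1=1 F2=0 -> F1&~F2 -> 1
  row 12 [1100]: F1=0 F2=1 -> F1&~F2 -> 0
  row 13 [1101]: F1=0 F2=1 -> F1&~F2 -> 0
  row 14 [1110]: F1=1 F2=1 -> F1&~F2 -> 0
  row 15 [1111]: F1=1 F2=1 -> F1&~F2 -> 0
Full result column, 4 rows per line (u,v fixed per line; w,z runs 00..11 left to right):
  rows 0-3 [u,v=00]: 1111  = hex F
  rows 4-7 [u,v=01]: 0000  = hex 0
  rows 8-11 [u,v=10]: 1111  = hex F
  rows 12-15 [u,v=11]: 0000  = hex 0
Counterexample vector (row 0 .. row 15) = 1111000011110000
Output column grouped in 4s = 1111 0000 1111 0000 = 0xF0F0
Convert to decimal digit by digit (value = value*16 + digit):
  F -> 15
  15*16 + 0 = 240
  240*16 + 15 (F) = 3855
  3855*16 + 0 = 61680
Decimal = 61680

61680


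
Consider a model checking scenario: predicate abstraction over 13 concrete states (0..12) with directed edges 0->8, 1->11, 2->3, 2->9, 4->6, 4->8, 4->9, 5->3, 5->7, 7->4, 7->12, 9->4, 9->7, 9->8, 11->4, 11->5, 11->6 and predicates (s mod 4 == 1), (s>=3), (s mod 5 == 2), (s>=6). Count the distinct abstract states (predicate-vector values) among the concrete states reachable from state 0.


BFS from 0:
Concrete reachable: {0, 8}
Abstract via predicates (s mod 4 == 1), (s>=3), (s mod 5 == 2), (s>=6):
  (0,0,0,0) <- {0}
  (0,1,0,1) <- {8}
Distinct abstract states = 2

2


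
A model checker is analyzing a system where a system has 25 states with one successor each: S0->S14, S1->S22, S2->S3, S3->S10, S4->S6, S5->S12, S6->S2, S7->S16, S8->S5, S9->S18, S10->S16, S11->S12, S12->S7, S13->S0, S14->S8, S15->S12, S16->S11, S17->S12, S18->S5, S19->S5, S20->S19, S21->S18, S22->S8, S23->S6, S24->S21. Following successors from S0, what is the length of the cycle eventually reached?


Trace from S0 until a state repeats:
  S0 -> S14 -> S8 -> S5 -> S12 -> S7 -> S16 -> S11 -> S12
S12 first seen at step 4, revisited at step 8.
Cycle length = 8 - 4 = 4

4


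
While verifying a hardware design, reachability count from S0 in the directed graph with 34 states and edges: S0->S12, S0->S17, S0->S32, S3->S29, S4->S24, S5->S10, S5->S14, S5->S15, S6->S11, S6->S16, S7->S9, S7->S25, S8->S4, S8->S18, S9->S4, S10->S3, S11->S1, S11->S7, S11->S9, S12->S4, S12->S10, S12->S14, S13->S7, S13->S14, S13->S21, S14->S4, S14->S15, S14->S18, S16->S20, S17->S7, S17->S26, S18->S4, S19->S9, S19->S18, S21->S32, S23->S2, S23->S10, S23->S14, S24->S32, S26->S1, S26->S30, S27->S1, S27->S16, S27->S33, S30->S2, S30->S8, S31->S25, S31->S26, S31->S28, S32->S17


BFS from S0:
  layer 0: {S0}
  layer 1: {S12, S17, S32}
  layer 2: {S4, S7, S10, S14, S26}
  layer 3: {S1, S3, S9, S15, S18, S24, S25, S30}
  layer 4: {S2, S8, S29}
Reachable set: {S0, S1, S2, S3, S4, S7, S8, S9, S10, S12, S14, S15, S17, S18, S24, S25, S26, S29, S30, S32}
Count = 20

20


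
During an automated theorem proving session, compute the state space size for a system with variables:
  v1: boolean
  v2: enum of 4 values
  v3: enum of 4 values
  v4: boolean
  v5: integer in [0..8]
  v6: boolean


State space = product of domain sizes of all variables.
Domain sizes:
  v1 (boolean): 2
  v2 (enum of 4 values): 4
  v3 (enum of 4 values): 4
  v4 (boolean): 2
  v5 (integer in [0..8]): 9
  v6 (boolean): 2
Product = 2 * 4 * 4 * 2 * 9 * 2 = 1152

1152


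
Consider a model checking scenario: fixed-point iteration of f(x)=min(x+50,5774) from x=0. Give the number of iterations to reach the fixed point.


Step 1: x=0, cap=5774, increment=50
Step 2: x grows by 50 each step until capped at 5774; fixed point is x=5774
Step 3: iterations = ceil(5774/50) = 116

116


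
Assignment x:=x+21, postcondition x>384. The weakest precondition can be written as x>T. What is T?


Formula: wp(x:=E, P) = P[E/x] (substitute E for x in postcondition)
Step 1: Postcondition: x>384
Step 2: Substitute x+21 for x: x+21>384
Step 3: Solve for x: x > 384-21 = 363

363


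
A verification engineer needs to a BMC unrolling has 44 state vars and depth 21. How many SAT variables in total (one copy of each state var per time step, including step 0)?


BMC unrolls to depth k, creating one copy of each state var for steps 0..k.
Step count = 21 + 1 = 22 (steps 0 through 21)
Vars per step = 44
Total = 44 * 22 = 968

968


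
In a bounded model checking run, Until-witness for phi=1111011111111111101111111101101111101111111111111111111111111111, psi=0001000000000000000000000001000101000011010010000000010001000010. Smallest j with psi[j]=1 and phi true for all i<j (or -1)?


(phi U psi) at 0: need smallest j with psi[j]=1 and phi[i]=1 for all i in [0,j).
Scan from step 0:
  step 0: phi=1, psi=0 -> continue
  step 1: phi=1, psi=0 -> continue
  step 2: phi=1, psi=0 -> continue
  step 3: psi=1 and phi held for [0,3) -> witness found
Witness step = 3

3


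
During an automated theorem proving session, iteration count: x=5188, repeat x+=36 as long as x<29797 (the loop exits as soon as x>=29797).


Step 1: x goes from 5188 toward 29797 by 36; the body runs while x<29797, so iterations = ceil((bound-start)/step)
Step 2: Distance=24609
Step 3: ceil(24609/36)=684

684


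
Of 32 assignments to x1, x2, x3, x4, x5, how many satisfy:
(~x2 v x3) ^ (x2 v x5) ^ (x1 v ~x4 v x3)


CNF with 3 clauses over 5 vars (32 assignments).
An assignment satisfies CNF iff every clause has >=1 true literal.
Check each row (bits = x1,x2,x3,x4,x5; clause T/F shown):
  row 0 [00000]: clauses=TFT -> 0
  row 1 [00001]: clauses=TTT -> 1
  row 2 [00010]: clauses=TFF -> 0
  row 3 [00011]: clauses=TTF -> 0
  row 4 [00100]: clauses=TFT -> 0
  row 5 [00101]: clauses=TTT -> 1
  row 6 [00110]: clauses=TFT -> 0
  row 7 [00111]: clauses=TTT -> 1
  row 8 [01000]: clauses=FTT -> 0
  row 9 [01001]: clauses=FTT -> 0
  row 10 [01010]: clauses=FTF -> 0
  row 11 [01011]: clauses=FTF -> 0
  row 12 [01100]: clauses=TTT -> 1
  row 13 [01101]: clauses=TTT -> 1
  row 14 [01110]: clauses=TTT -> 1
  row 15 [01111]: clauses=TTT -> 1
  row 16 [10000]: clauses=TFT -> 0
  row 17 [10001]: clauses=TTT -> 1
  row 18 [10010]: clauses=TFT -> 0
  row 19 [10011]: clauses=TTT -> 1
  row 20 [10100]: clauses=TFT -> 0
  row 21 [10101]: clauses=TTT -> 1
  row 22 [10110]: clauses=TFT -> 0
  row 23 [10111]: clauses=TTT -> 1
  row 24 [11000]: clauses=FTT -> 0
  row 25 [11001]: clauses=FTT -> 0
  row 26 [11010]: clauses=FTT -> 0
  row 27 [11011]: clauses=FTT -> 0
  row 28 [11100]: clauses=TTT -> 1
  row 29 [11101]: clauses=TTT -> 1
  row 30 [11110]: clauses=TTT -> 1
  row 31 [11111]: clauses=TTT -> 1
Full result column, 8 rows per line (x1,x2 fixed per line; x3,x4,x5 runs 000..111 left to right):
  rows 0-7 [x1,x2=00]: 01000101  (ones: 3)
  rows 8-15 [x1,x2=01]: 00001111  (ones: 4)
  rows 16-23 [x1,x2=10]: 01010101  (ones: 4)
  rows 24-31 [x1,x2=11]: 00001111  (ones: 4)
Satisfying assignments = 3+4+4+4 = 15

15


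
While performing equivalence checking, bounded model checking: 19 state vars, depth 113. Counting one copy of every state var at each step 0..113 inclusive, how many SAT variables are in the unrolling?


BMC unrolls to depth k, creating one copy of each state var for steps 0..k.
Step count = 113 + 1 = 114 (steps 0 through 113)
Vars per step = 19
Total = 19 * 114 = 2166

2166


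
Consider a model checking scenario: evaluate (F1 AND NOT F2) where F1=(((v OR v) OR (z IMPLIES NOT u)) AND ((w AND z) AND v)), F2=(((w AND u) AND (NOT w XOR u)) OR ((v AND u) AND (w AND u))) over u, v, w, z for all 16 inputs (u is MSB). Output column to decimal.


F1 = (((v OR v) OR (z IMPLIES NOT u)) AND ((w AND z) AND v))
F2 = (((w AND u) AND (NOT w XOR u)) OR ((v AND u) AND (w AND u)))
Counterexample to F1=>F2 is where F1=1 and F2=0.
Evaluate each row (bits = u,v,w,z, MSB first):
  row 0 [0000]: F1=0 F2=0 -> F1&~F2 -> 0
  row 1 [0001]: F1=0 F2=0 -> F1&~F2 -> 0
  row 2 [0010]: F1=0 F2=0 -> F1&~F2 -> 0
  row 3 [0011]: F1=0 F2=0 -> F1&~F2 -> 0
  row 4 [0100]: F1=0 F2=0 -> F1&~F2 -> 0
  row 5 [0101]: F1=0 F2=0 -> F1&~F2 -> 0
  row 6 [0110]: F1=0 F2=0 -> F1&~F2 -> 0
  row 7 [0111]: F1=1 F2=0 -> F1&~F2 -> 1
  row 8 [1000]: F1=0 F2=0 -> F1&~F2 -> 0
  row 9 [1001]: F1=0 F2=0 -> F1&~F2 -> 0
  row 10 [1010]: F1=0 F2=1 -> F1&~F2 -> 0
  row 11 [1011]: F1=0 F2=1 -> F1&~F2 -> 0
  row 12 [1100]: F1=0 F2=0 -> F1&~F2 -> 0
  row 13 [1101]: F1=0 F2=0 -> F1&~F2 -> 0
  row 14 [1110]: F1=0 F2=1 -> F1&~F2 -> 0
  row 15 [1111]: F1=1 F2=1 -> F1&~F2 -> 0
Full result column, 4 rows per line (u,v fixed per line; w,z runs 00..11 left to right):
  rows 0-3 [u,v=00]: 0000  = hex 0
  rows 4-7 [u,v=01]: 0001  = hex 1
  rows 8-11 [u,v=10]: 0000  = hex 0
  rows 12-15 [u,v=11]: 0000  = hex 0
Counterexample vector (row 0 .. row 15) = 0000000100000000
Output column grouped in 4s = 0000 0001 0000 0000 = 0x0100
Convert to decimal digit by digit (value = value*16 + digit):
  0 -> 0
  0*16 + 1 = 1
  1*16 + 0 = 16
  16*16 + 0 = 256
Decimal = 256

256


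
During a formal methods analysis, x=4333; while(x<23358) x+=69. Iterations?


Step 1: x goes from 4333 toward 23358 by 69; the body runs while x<23358, so iterations = ceil((bound-start)/step)
Step 2: Distance=19025
Step 3: ceil(19025/69)=276

276


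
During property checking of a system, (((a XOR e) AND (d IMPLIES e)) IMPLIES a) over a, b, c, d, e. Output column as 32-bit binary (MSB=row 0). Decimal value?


Formula: (((a XOR e) AND (d IMPLIES e)) IMPLIES a) over a, b, c, d, e (32 rows)
Evaluate each row (bits = a,b,c,d,e, MSB first):
  row 0 [00000]: (((0 XOR 0) AND (0 IMPLIES 0)) IMPLIES 0) -> 1
  row 1 [00001]: (((0 XOR 1) AND (0 IMPLIES 1)) IMPLIES 0) -> 0
  row 2 [00010]: (((0 XOR 0) AND (1 IMPLIES 0)) IMPLIES 0) -> 1
  row 3 [00011]: (((0 XOR 1) AND (1 IMPLIES 1)) IMPLIES 0) -> 0
  row 4 [00100]: (((0 XOR 0) AND (0 IMPLIES 0)) IMPLIES 0) -> 1
  row 5 [00101]: (((0 XOR 1) AND (0 IMPLIES 1)) IMPLIES 0) -> 0
  row 6 [00110]: (((0 XOR 0) AND (1 IMPLIES 0)) IMPLIES 0) -> 1
  row 7 [00111]: (((0 XOR 1) AND (1 IMPLIES 1)) IMPLIES 0) -> 0
  row 8 [01000]: (((0 XOR 0) AND (0 IMPLIES 0)) IMPLIES 0) -> 1
  row 9 [01001]: (((0 XOR 1) AND (0 IMPLIES 1)) IMPLIES 0) -> 0
  row 10 [01010]: (((0 XOR 0) AND (1 IMPLIES 0)) IMPLIES 0) -> 1
  row 11 [01011]: (((0 XOR 1) AND (1 IMPLIES 1)) IMPLIES 0) -> 0
  row 12 [01100]: (((0 XOR 0) AND (0 IMPLIES 0)) IMPLIES 0) -> 1
  row 13 [01101]: (((0 XOR 1) AND (0 IMPLIES 1)) IMPLIES 0) -> 0
  row 14 [01110]: (((0 XOR 0) AND (1 IMPLIES 0)) IMPLIES 0) -> 1
  row 15 [01111]: (((0 XOR 1) AND (1 IMPLIES 1)) IMPLIES 0) -> 0
  row 16 [10000]: (((1 XOR 0) AND (0 IMPLIES 0)) IMPLIES 1) -> 1
  row 17 [10001]: (((1 XOR 1) AND (0 IMPLIES 1)) IMPLIES 1) -> 1
  row 18 [10010]: (((1 XOR 0) AND (1 IMPLIES 0)) IMPLIES 1) -> 1
  row 19 [10011]: (((1 XOR 1) AND (1 IMPLIES 1)) IMPLIES 1) -> 1
  row 20 [10100]: (((1 XOR 0) AND (0 IMPLIES 0)) IMPLIES 1) -> 1
  row 21 [10101]: (((1 XOR 1) AND (0 IMPLIES 1)) IMPLIES 1) -> 1
  row 22 [10110]: (((1 XOR 0) AND (1 IMPLIES 0)) IMPLIES 1) -> 1
  row 23 [10111]: (((1 XOR 1) AND (1 IMPLIES 1)) IMPLIES 1) -> 1
  row 24 [11000]: (((1 XOR 0) AND (0 IMPLIES 0)) IMPLIES 1) -> 1
  row 25 [11001]: (((1 XOR 1) AND (0 IMPLIES 1)) IMPLIES 1) -> 1
  row 26 [11010]: (((1 XOR 0) AND (1 IMPLIES 0)) IMPLIES 1) -> 1
  row 27 [11011]: (((1 XOR 1) AND (1 IMPLIES 1)) IMPLIES 1) -> 1
  row 28 [11100]: (((1 XOR 0) AND (0 IMPLIES 0)) IMPLIES 1) -> 1
  row 29 [11101]: (((1 XOR 1) AND (0 IMPLIES 1)) IMPLIES 1) -> 1
  row 30 [11110]: (((1 XOR 0) AND (1 IMPLIES 0)) IMPLIES 1) -> 1
  row 31 [11111]: (((1 XOR 1) AND (1 IMPLIES 1)) IMPLIES 1) -> 1
Full result column, 4 rows per line (a,b,c fixed per line; d,e runs 00..11 left to right):
  rows 0-3 [a,b,c=000]: 1010  = hex A
  rows 4-7 [a,b,c=001]: 1010  = hex A
  rows 8-11 [a,b,c=010]: 1010  = hex A
  rows 12-15 [a,b,c=011]: 1010  = hex A
  rows 16-19 [a,b,c=100]: 1111  = hex F
  rows 20-23 [a,b,c=101]: 1111  = hex F
  rows 24-27 [a,b,c=110]: 1111  = hex F
  rows 28-31 [a,b,c=111]: 1111  = hex F
Output column (row 0 .. row 31) = 10101010101010101111111111111111
Output column grouped in 4s = 1010 1010 1010 1010 1111 1111 1111 1111 = 0xAAAAFFFF
Convert to decimal digit by digit (value = value*16 + digit):
  A -> 10
  10*16 + 10 (A) = 170
  170*16 + 10 (A) = 2730
  2730*16 + 10 (A) = 43690
  43690*16 + 15 (F) = 699055
  699055*16 + 15 (F) = 11184895
  11184895*16 + 15 (F) = 178958335
  178958335*16 + 15 (F) = 2863333375
Decimal = 2863333375

2863333375


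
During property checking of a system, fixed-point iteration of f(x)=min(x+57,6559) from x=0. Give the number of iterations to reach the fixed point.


Step 1: x=0, cap=6559, increment=57
Step 2: x grows by 57 each step until capped at 6559; fixed point is x=6559
Step 3: iterations = ceil(6559/57) = 116

116


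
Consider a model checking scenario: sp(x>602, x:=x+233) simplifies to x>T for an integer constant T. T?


Formula: sp(P, x:=E) = exists old_x. (x = E[old_x/x]) AND P[old_x/x] (old_x is the value of x before the assignment; eliminate old_x by solving x = E[old_x/x] for old_x)
Step 1: Precondition P: x>602, i.e. old_x > 602
Step 2: Assignment gives x = old_x + 233, so old_x = x - 233
Step 3: Substitute into P: x - 233 > 602
Step 4: Simplify: x > 602+233 = 835

835


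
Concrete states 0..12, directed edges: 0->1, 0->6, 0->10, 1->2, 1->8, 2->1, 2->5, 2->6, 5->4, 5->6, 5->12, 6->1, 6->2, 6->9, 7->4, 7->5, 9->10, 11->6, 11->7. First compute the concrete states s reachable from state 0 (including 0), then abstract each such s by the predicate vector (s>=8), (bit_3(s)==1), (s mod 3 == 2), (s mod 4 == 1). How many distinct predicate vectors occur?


BFS from 0:
Concrete reachable: {0, 1, 2, 4, 5, 6, 8, 9, 10, 12}
Abstract via predicates (s>=8), (bit_3(s)==1), (s mod 3 == 2), (s mod 4 == 1):
  (0,0,0,0) <- {0, 4, 6}
  (0,0,0,1) <- {1}
  (0,0,1,0) <- {2}
  (0,0,1,1) <- {5}
  (1,1,0,0) <- {10, 12}
  (1,1,0,1) <- {9}
  (1,1,1,0) <- {8}
Distinct abstract states = 7

7


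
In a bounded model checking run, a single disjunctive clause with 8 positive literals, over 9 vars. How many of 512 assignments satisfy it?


Step 1: Total=2^9=512
Step 2: Unsat when all 8 false: 2^1=2
Step 3: Sat=512-2=510

510


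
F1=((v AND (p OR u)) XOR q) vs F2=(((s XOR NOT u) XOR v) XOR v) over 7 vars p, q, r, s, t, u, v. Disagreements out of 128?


F1 = ((v AND (p OR u)) XOR q)
F2 = (((s XOR NOT u) XOR v) XOR v)
Evaluate both on each of 128 rows (bits = p,q,r,s,t,u,v):
  row 0 [0000000]: F1=0 F2=1 (differ) -> 1
  row 1 [0000001]: F1=0 F2=1 (differ) -> 1
  row 2 [0000010]: F1=0 F2=0 -> 0
  row 3 [0000011]: F1=1 F2=0 (differ) -> 1
  row 4 [0000100]: F1=0 F2=1 (differ) -> 1
  (every remaining row is evaluated the same way; all 128 results are listed next)
Full result column, 8 rows per line (p,q,r,s fixed per line; t,u,v runs 000..111 left to right):
  rows 0-7 [p,q,r,s=0000]: 11011101  (ones: 6)
  rows 8-15 [p,q,r,s=0001]: 00100010  (ones: 2)
  rows 16-23 [p,q,r,s=0010]: 11011101  (ones: 6)
  rows 24-31 [p,q,r,s=0011]: 00100010  (ones: 2)
  rows 32-39 [p,q,r,s=0100]: 00100010  (ones: 2)
  rows 40-47 [p,q,r,s=0101]: 11011101  (ones: 6)
  rows 48-55 [p,q,r,s=0110]: 00100010  (ones: 2)
  rows 56-63 [p,q,r,s=0111]: 11011101  (ones: 6)
  rows 64-71 [p,q,r,s=1000]: 10011001  (ones: 4)
  rows 72-79 [p,q,r,s=1001]: 01100110  (ones: 4)
  rows 80-87 [p,q,r,s=1010]: 10011001  (ones: 4)
  rows 88-95 [p,q,r,s=1011]: 01100110  (ones: 4)
  rows 96-103 [p,q,r,s=1100]: 01100110  (ones: 4)
  rows 104-111 [p,q,r,s=1101]: 10011001  (ones: 4)
  rows 112-119 [p,q,r,s=1110]: 01100110  (ones: 4)
  rows 120-127 [p,q,r,s=1111]: 10011001  (ones: 4)
Disagreements = 6+2+6+2+2+6+2+6+4+4+4+4+4+4+4+4 = 64

64


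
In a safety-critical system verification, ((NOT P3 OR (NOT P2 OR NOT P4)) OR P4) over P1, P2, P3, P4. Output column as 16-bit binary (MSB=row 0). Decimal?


Formula: ((NOT P3 OR (NOT P2 OR NOT P4)) OR P4) over P1, P2, P3, P4 (16 rows)
Evaluate each row (bits = P1,P2,P3,P4, MSB first):
  row 0 [0000]: ((NOT 0 OR (NOT 0 OR NOT 0)) OR 0) -> 1
  row 1 [0001]: ((NOT 0 OR (NOT 0 OR NOT 1)) OR 1) -> 1
  row 2 [0010]: ((NOT 1 OR (NOT 0 OR NOT 0)) OR 0) -> 1
  row 3 [0011]: ((NOT 1 OR (NOT 0 OR NOT 1)) OR 1) -> 1
  row 4 [0100]: ((NOT 0 OR (NOT 1 OR NOT 0)) OR 0) -> 1
  row 5 [0101]: ((NOT 0 OR (NOT 1 OR NOT 1)) OR 1) -> 1
  row 6 [0110]: ((NOT 1 OR (NOT 1 OR NOT 0)) OR 0) -> 1
  row 7 [0111]: ((NOT 1 OR (NOT 1 OR NOT 1)) OR 1) -> 1
  row 8 [1000]: ((NOT 0 OR (NOT 0 OR NOT 0)) OR 0) -> 1
  row 9 [1001]: ((NOT 0 OR (NOT 0 OR NOT 1)) OR 1) -> 1
  row 10 [1010]: ((NOT 1 OR (NOT 0 OR NOT 0)) OR 0) -> 1
  row 11 [1011]: ((NOT 1 OR (NOT 0 OR NOT 1)) OR 1) -> 1
  row 12 [1100]: ((NOT 0 OR (NOT 1 OR NOT 0)) OR 0) -> 1
  row 13 [1101]: ((NOT 0 OR (NOT 1 OR NOT 1)) OR 1) -> 1
  row 14 [1110]: ((NOT 1 OR (NOT 1 OR NOT 0)) OR 0) -> 1
  row 15 [1111]: ((NOT 1 OR (NOT 1 OR NOT 1)) OR 1) -> 1
Full result column, 4 rows per line (P1,P2 fixed per line; P3,P4 runs 00..11 left to right):
  rows 0-3 [P1,P2=00]: 1111  = hex F
  rows 4-7 [P1,P2=01]: 1111  = hex F
  rows 8-11 [P1,P2=10]: 1111  = hex F
  rows 12-15 [P1,P2=11]: 1111  = hex F
Output column (row 0 .. row 15) = 1111111111111111
Output column grouped in 4s = 1111 1111 1111 1111 = 0xFFFF
Convert to decimal digit by digit (value = value*16 + digit):
  F -> 15
  15*16 + 15 (F) = 255
  255*16 + 15 (F) = 4095
  4095*16 + 15 (F) = 65535
Decimal = 65535

65535


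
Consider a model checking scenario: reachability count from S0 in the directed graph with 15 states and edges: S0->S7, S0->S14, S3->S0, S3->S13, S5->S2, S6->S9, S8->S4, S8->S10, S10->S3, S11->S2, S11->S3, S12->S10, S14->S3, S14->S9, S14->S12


BFS from S0:
  layer 0: {S0}
  layer 1: {S7, S14}
  layer 2: {S3, S9, S12}
  layer 3: {S10, S13}
Reachable set: {S0, S3, S7, S9, S10, S12, S13, S14}
Count = 8

8


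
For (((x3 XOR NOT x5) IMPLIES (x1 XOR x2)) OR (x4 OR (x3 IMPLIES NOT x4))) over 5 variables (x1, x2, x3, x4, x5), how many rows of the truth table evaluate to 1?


Formula: (((x3 XOR NOT x5) IMPLIES (x1 XOR x2)) OR (x4 OR (x3 IMPLIES NOT x4))) over 5 vars (32 rows)
Evaluate each row (x1, x2, x3, x4, x5 as bits, MSB first):
  row 0 [00000]: (((0 XOR NOT 0) IMPLIES (0 XOR 0)) OR (0 OR (0 IMPLIES NOT 0))) -> 1
  row 1 [00001]: (((0 XOR NOT 1) IMPLIES (0 XOR 0)) OR (0 OR (0 IMPLIES NOT 0))) -> 1
  row 2 [00010]: (((0 XOR NOT 0) IMPLIES (0 XOR 0)) OR (1 OR (0 IMPLIES NOT 1))) -> 1
  row 3 [00011]: (((0 XOR NOT 1) IMPLIES (0 XOR 0)) OR (1 OR (0 IMPLIES NOT 1))) -> 1
  row 4 [00100]: (((1 XOR NOT 0) IMPLIES (0 XOR 0)) OR (0 OR (1 IMPLIES NOT 0))) -> 1
  row 5 [00101]: (((1 XOR NOT 1) IMPLIES (0 XOR 0)) OR (0 OR (1 IMPLIES NOT 0))) -> 1
  row 6 [00110]: (((1 XOR NOT 0) IMPLIES (0 XOR 0)) OR (1 OR (1 IMPLIES NOT 1))) -> 1
  row 7 [00111]: (((1 XOR NOT 1) IMPLIES (0 XOR 0)) OR (1 OR (1 IMPLIES NOT 1))) -> 1
  row 8 [01000]: (((0 XOR NOT 0) IMPLIES (0 XOR 1)) OR (0 OR (0 IMPLIES NOT 0))) -> 1
  row 9 [01001]: (((0 XOR NOT 1) IMPLIES (0 XOR 1)) OR (0 OR (0 IMPLIES NOT 0))) -> 1
  row 10 [01010]: (((0 XOR NOT 0) IMPLIES (0 XOR 1)) OR (1 OR (0 IMPLIES NOT 1))) -> 1
  row 11 [01011]: (((0 XOR NOT 1) IMPLIES (0 XOR 1)) OR (1 OR (0 IMPLIES NOT 1))) -> 1
  row 12 [01100]: (((1 XOR NOT 0) IMPLIES (0 XOR 1)) OR (0 OR (1 IMPLIES NOT 0))) -> 1
  row 13 [01101]: (((1 XOR NOT 1) IMPLIES (0 XOR 1)) OR (0 OR (1 IMPLIES NOT 0))) -> 1
  row 14 [01110]: (((1 XOR NOT 0) IMPLIES (0 XOR 1)) OR (1 OR (1 IMPLIES NOT 1))) -> 1
  row 15 [01111]: (((1 XOR NOT 1) IMPLIES (0 XOR 1)) OR (1 OR (1 IMPLIES NOT 1))) -> 1
  row 16 [10000]: (((0 XOR NOT 0) IMPLIES (1 XOR 0)) OR (0 OR (0 IMPLIES NOT 0))) -> 1
  row 17 [10001]: (((0 XOR NOT 1) IMPLIES (1 XOR 0)) OR (0 OR (0 IMPLIES NOT 0))) -> 1
  row 18 [10010]: (((0 XOR NOT 0) IMPLIES (1 XOR 0)) OR (1 OR (0 IMPLIES NOT 1))) -> 1
  row 19 [10011]: (((0 XOR NOT 1) IMPLIES (1 XOR 0)) OR (1 OR (0 IMPLIES NOT 1))) -> 1
  row 20 [10100]: (((1 XOR NOT 0) IMPLIES (1 XOR 0)) OR (0 OR (1 IMPLIES NOT 0))) -> 1
  row 21 [10101]: (((1 XOR NOT 1) IMPLIES (1 XOR 0)) OR (0 OR (1 IMPLIES NOT 0))) -> 1
  row 22 [10110]: (((1 XOR NOT 0) IMPLIES (1 XOR 0)) OR (1 OR (1 IMPLIES NOT 1))) -> 1
  row 23 [10111]: (((1 XOR NOT 1) IMPLIES (1 XOR 0)) OR (1 OR (1 IMPLIES NOT 1))) -> 1
  row 24 [11000]: (((0 XOR NOT 0) IMPLIES (1 XOR 1)) OR (0 OR (0 IMPLIES NOT 0))) -> 1
  row 25 [11001]: (((0 XOR NOT 1) IMPLIES (1 XOR 1)) OR (0 OR (0 IMPLIES NOT 0))) -> 1
  row 26 [11010]: (((0 XOR NOT 0) IMPLIES (1 XOR 1)) OR (1 OR (0 IMPLIES NOT 1))) -> 1
  row 27 [11011]: (((0 XOR NOT 1) IMPLIES (1 XOR 1)) OR (1 OR (0 IMPLIES NOT 1))) -> 1
  row 28 [11100]: (((1 XOR NOT 0) IMPLIES (1 XOR 1)) OR (0 OR (1 IMPLIES NOT 0))) -> 1
  row 29 [11101]: (((1 XOR NOT 1) IMPLIES (1 XOR 1)) OR (0 OR (1 IMPLIES NOT 0))) -> 1
  row 30 [11110]: (((1 XOR NOT 0) IMPLIES (1 XOR 1)) OR (1 OR (1 IMPLIES NOT 1))) -> 1
  row 31 [11111]: (((1 XOR NOT 1) IMPLIES (1 XOR 1)) OR (1 OR (1 IMPLIES NOT 1))) -> 1
Full result column, 8 rows per line (x1,x2 fixed per line; x3,x4,x5 runs 000..111 left to right):
  rows 0-7 [x1,x2=00]: 11111111  (ones: 8)
  rows 8-15 [x1,x2=01]: 11111111  (ones: 8)
  rows 16-23 [x1,x2=10]: 11111111  (ones: 8)
  rows 24-31 [x1,x2=11]: 11111111  (ones: 8)
Count of 1-rows = 8+8+8+8 = 32

32


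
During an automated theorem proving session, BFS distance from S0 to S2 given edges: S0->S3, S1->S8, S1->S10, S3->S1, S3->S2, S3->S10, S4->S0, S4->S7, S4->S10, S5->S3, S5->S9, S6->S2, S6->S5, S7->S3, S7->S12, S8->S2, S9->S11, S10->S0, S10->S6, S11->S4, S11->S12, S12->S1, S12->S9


BFS layer-by-layer from S0:
  dist 0: {S0}
  dist 1: {S3}
  dist 2: {S1, S2, S10}
  -> S2 reached at distance 2
Shortest path length = 2

2


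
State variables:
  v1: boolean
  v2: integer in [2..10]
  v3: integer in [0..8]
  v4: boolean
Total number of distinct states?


State space = product of domain sizes of all variables.
Domain sizes:
  v1 (boolean): 2
  v2 (integer in [2..10]): 9
  v3 (integer in [0..8]): 9
  v4 (boolean): 2
Product = 2 * 9 * 9 * 2 = 324

324


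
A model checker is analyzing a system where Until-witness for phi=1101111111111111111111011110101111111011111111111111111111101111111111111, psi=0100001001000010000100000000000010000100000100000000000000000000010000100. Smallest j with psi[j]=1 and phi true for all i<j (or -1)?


(phi U psi) at 0: need smallest j with psi[j]=1 and phi[i]=1 for all i in [0,j).
Scan from step 0:
  step 0: phi=1, psi=0 -> continue
  step 1: psi=1 and phi held for [0,1) -> witness found
Witness step = 1

1


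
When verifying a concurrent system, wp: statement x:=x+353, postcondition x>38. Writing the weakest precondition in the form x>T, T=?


Formula: wp(x:=E, P) = P[E/x] (substitute E for x in postcondition)
Step 1: Postcondition: x>38
Step 2: Substitute x+353 for x: x+353>38
Step 3: Solve for x: x > 38-353 = -315

-315


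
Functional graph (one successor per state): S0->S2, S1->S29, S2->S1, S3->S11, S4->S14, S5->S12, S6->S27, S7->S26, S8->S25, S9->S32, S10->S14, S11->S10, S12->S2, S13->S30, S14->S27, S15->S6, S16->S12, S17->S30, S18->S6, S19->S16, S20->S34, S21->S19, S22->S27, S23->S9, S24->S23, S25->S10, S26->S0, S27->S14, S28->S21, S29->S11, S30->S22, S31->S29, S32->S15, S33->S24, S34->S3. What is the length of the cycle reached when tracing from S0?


Trace from S0 until a state repeats:
  S0 -> S2 -> S1 -> S29 -> S11 -> S10 -> S14 -> S27 -> S14
S14 first seen at step 6, revisited at step 8.
Cycle length = 8 - 6 = 2

2


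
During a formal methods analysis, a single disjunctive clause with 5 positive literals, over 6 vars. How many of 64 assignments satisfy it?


Step 1: Total=2^6=64
Step 2: Unsat when all 5 false: 2^1=2
Step 3: Sat=64-2=62

62


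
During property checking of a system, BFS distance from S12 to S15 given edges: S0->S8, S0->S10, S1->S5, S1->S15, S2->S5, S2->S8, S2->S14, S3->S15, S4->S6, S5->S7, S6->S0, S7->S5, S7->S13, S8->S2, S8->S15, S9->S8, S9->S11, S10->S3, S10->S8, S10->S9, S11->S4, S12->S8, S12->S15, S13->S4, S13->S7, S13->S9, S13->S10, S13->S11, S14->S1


BFS layer-by-layer from S12:
  dist 0: {S12}
  dist 1: {S8, S15}
  -> S15 reached at distance 1
Shortest path length = 1

1


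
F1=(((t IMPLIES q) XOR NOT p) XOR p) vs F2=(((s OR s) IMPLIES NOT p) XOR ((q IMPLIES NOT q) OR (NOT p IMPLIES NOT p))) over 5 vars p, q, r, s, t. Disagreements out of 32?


F1 = (((t IMPLIES q) XOR NOT p) XOR p)
F2 = (((s OR s) IMPLIES NOT p) XOR ((q IMPLIES NOT q) OR (NOT p IMPLIES NOT p)))
Evaluate both on each of 32 rows (bits = p,q,r,s,t):
  row 0 [00000]: F1=0 F2=0 -> 0
  row 1 [00001]: F1=1 F2=0 (differ) -> 1
  row 2 [00010]: F1=0 F2=0 -> 0
  row 3 [00011]: F1=1 F2=0 (differ) -> 1
  row 4 [00100]: F1=0 F2=0 -> 0
  row 5 [00101]: F1=1 F2=0 (differ) -> 1
  row 6 [00110]: F1=0 F2=0 -> 0
  row 7 [00111]: F1=1 F2=0 (differ) -> 1
  row 8 [01000]: F1=0 F2=0 -> 0
  row 9 [01001]: F1=0 F2=0 -> 0
  row 10 [01010]: F1=0 F2=0 -> 0
  row 11 [01011]: F1=0 F2=0 -> 0
  row 12 [01100]: F1=0 F2=0 -> 0
  row 13 [01101]: F1=0 F2=0 -> 0
  row 14 [01110]: F1=0 F2=0 -> 0
  row 15 [01111]: F1=0 F2=0 -> 0
  row 16 [10000]: F1=0 F2=0 -> 0
  row 17 [10001]: F1=1 F2=0 (differ) -> 1
  row 18 [10010]: F1=0 F2=1 (differ) -> 1
  row 19 [10011]: F1=1 F2=1 -> 0
  row 20 [10100]: F1=0 F2=0 -> 0
  row 21 [10101]: F1=1 F2=0 (differ) -> 1
  row 22 [10110]: F1=0 F2=1 (differ) -> 1
  row 23 [10111]: F1=1 F2=1 -> 0
  row 24 [11000]: F1=0 F2=0 -> 0
  row 25 [11001]: F1=0 F2=0 -> 0
  row 26 [11010]: F1=0 F2=1 (differ) -> 1
  row 27 [11011]: F1=0 F2=1 (differ) -> 1
  row 28 [11100]: F1=0 F2=0 -> 0
  row 29 [11101]: F1=0 F2=0 -> 0
  row 30 [11110]: F1=0 F2=1 (differ) -> 1
  row 31 [11111]: F1=0 F2=1 (differ) -> 1
Full result column, 8 rows per line (p,q fixed per line; r,s,t runs 000..111 left to right):
  rows 0-7 [p,q=00]: 01010101  (ones: 4)
  rows 8-15 [p,q=01]: 00000000  (ones: 0)
  rows 16-23 [p,q=10]: 01100110  (ones: 4)
  rows 24-31 [p,q=11]: 00110011  (ones: 4)
Disagreements = 4+0+4+4 = 12

12


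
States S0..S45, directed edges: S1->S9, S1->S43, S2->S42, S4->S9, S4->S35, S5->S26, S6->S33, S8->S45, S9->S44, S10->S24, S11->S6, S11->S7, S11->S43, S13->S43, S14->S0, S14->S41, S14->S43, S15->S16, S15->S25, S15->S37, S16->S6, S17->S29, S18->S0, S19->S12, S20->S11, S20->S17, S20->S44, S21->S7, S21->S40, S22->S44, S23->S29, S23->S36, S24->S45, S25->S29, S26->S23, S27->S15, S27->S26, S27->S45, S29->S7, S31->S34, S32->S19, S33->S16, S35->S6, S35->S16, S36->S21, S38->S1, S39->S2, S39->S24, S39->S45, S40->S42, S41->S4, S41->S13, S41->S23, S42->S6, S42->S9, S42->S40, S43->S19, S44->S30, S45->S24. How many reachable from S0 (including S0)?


BFS from S0:
  layer 0: {S0}
Reachable set: {S0}
Count = 1

1


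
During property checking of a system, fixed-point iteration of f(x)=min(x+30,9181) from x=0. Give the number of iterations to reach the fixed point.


Step 1: x=0, cap=9181, increment=30
Step 2: x grows by 30 each step until capped at 9181; fixed point is x=9181
Step 3: iterations = ceil(9181/30) = 307

307


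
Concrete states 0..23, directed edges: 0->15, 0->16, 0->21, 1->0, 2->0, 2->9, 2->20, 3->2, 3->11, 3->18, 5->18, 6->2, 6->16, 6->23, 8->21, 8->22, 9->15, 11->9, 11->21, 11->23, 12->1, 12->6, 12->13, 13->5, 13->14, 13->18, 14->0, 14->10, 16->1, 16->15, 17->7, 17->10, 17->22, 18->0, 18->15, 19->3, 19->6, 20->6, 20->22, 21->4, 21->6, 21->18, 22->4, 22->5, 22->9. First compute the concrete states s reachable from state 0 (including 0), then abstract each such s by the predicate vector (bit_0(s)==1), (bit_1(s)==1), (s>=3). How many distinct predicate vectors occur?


BFS from 0:
Concrete reachable: {0, 1, 2, 4, 5, 6, 9, 15, 16, 18, 20, 21, 22, 23}
Abstract via predicates (bit_0(s)==1), (bit_1(s)==1), (s>=3):
  (0,0,0) <- {0}
  (0,0,1) <- {4, 16, 20}
  (0,1,0) <- {2}
  (0,1,1) <- {6, 18, 22}
  (1,0,0) <- {1}
  (1,0,1) <- {5, 9, 21}
  (1,1,1) <- {15, 23}
Distinct abstract states = 7

7


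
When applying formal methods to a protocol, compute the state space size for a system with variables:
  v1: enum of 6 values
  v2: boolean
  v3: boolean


State space = product of domain sizes of all variables.
Domain sizes:
  v1 (enum of 6 values): 6
  v2 (boolean): 2
  v3 (boolean): 2
Product = 6 * 2 * 2 = 24

24


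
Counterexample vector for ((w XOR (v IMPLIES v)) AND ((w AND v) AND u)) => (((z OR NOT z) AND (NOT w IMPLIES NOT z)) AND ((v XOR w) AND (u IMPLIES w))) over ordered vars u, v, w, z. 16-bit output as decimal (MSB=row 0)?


F1 = ((w XOR (v IMPLIES v)) AND ((w AND v) AND u))
F2 = (((z OR NOT z) AND (NOT w IMPLIES NOT z)) AND ((v XOR w) AND (u IMPLIES w)))
Counterexample to F1=>F2 is where F1=1 and F2=0.
Evaluate each row (bits = u,v,w,z, MSB first):
  row 0 [0000]: F1=0 F2=0 -> F1&~F2 -> 0
  row 1 [0001]: F1=0 F2=0 -> F1&~F2 -> 0
  row 2 [0010]: F1=0 F2=1 -> F1&~F2 -> 0
  row 3 [0011]: F1=0 F2=1 -> F1&~F2 -> 0
  row 4 [0100]: F1=0 F2=1 -> F1&~F2 -> 0
  row 5 [0101]: F1=0 F2=0 -> F1&~F2 -> 0
  row 6 [0110]: F1=0 F2=0 -> F1&~F2 -> 0
  row 7 [0111]: F1=0 F2=0 -> F1&~F2 -> 0
  row 8 [1000]: F1=0 F2=0 -> F1&~F2 -> 0
  row 9 [1001]: F1=0 F2=0 -> F1&~F2 -> 0
  row 10 [1010]: F1=0 F2=1 -> F1&~F2 -> 0
  row 11 [1011]: F1=0 F2=1 -> F1&~F2 -> 0
  row 12 [1100]: F1=0 F2=0 -> F1&~F2 -> 0
  row 13 [1101]: F1=0 F2=0 -> F1&~F2 -> 0
  row 14 [1110]: F1=0 F2=0 -> F1&~F2 -> 0
  row 15 [1111]: F1=0 F2=0 -> F1&~F2 -> 0
Full result column, 4 rows per line (u,v fixed per line; w,z runs 00..11 left to right):
  rows 0-3 [u,v=00]: 0000  = hex 0
  rows 4-7 [u,v=01]: 0000  = hex 0
  rows 8-11 [u,v=10]: 0000  = hex 0
  rows 12-15 [u,v=11]: 0000  = hex 0
Counterexample vector (row 0 .. row 15) = 0000000000000000
Output column grouped in 4s = 0000 0000 0000 0000 = 0x0000
Convert to decimal digit by digit (value = value*16 + digit):
  0 -> 0
  0*16 + 0 = 0
  0*16 + 0 = 0
  0*16 + 0 = 0
Decimal = 0

0


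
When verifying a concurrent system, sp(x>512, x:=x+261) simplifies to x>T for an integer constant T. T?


Formula: sp(P, x:=E) = exists old_x. (x = E[old_x/x]) AND P[old_x/x] (old_x is the value of x before the assignment; eliminate old_x by solving x = E[old_x/x] for old_x)
Step 1: Precondition P: x>512, i.e. old_x > 512
Step 2: Assignment gives x = old_x + 261, so old_x = x - 261
Step 3: Substitute into P: x - 261 > 512
Step 4: Simplify: x > 512+261 = 773

773


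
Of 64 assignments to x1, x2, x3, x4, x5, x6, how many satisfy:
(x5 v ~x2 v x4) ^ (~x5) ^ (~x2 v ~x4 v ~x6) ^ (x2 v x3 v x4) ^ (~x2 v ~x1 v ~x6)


CNF with 5 clauses over 6 vars (64 assignments).
An assignment satisfies CNF iff every clause has >=1 true literal.
Check each row (bits = x1,x2,x3,x4,x5,x6; clause T/F shown):
  row 0 [000000]: clauses=TTTFT -> 0
  row 1 [000001]: clauses=TTTFT -> 0
  row 2 [000010]: clauses=TFTFT -> 0
  row 3 [000011]: clauses=TFTFT -> 0
  row 4 [000100]: clauses=TTTTT -> 1
  (every remaining row is evaluated the same way; all 64 results are listed next)
Full result column, 8 rows per line (x1,x2,x3 fixed per line; x4,x5,x6 runs 000..111 left to right):
  rows 0-7 [x1,x2,x3=000]: 00001100  (ones: 2)
  rows 8-15 [x1,x2,x3=001]: 11001100  (ones: 4)
  rows 16-23 [x1,x2,x3=010]: 00001000  (ones: 1)
  rows 24-31 [x1,x2,x3=011]: 00001000  (ones: 1)
  rows 32-39 [x1,x2,x3=100]: 00001100  (ones: 2)
  rows 40-47 [x1,x2,x3=101]: 11001100  (ones: 4)
  rows 48-55 [x1,x2,x3=110]: 00001000  (ones: 1)
  rows 56-63 [x1,x2,x3=111]: 00001000  (ones: 1)
Satisfying assignments = 2+4+1+1+2+4+1+1 = 16

16


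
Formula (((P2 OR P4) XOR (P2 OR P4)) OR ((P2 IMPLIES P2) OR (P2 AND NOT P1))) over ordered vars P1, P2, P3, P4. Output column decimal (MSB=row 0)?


Formula: (((P2 OR P4) XOR (P2 OR P4)) OR ((P2 IMPLIES P2) OR (P2 AND NOT P1))) over P1, P2, P3, P4 (16 rows)
Evaluate each row (bits = P1,P2,P3,P4, MSB first):
  row 0 [0000]: (((0 OR 0) XOR (0 OR 0)) OR ((0 IMPLIES 0) OR (0 AND NOT 0))) -> 1
  row 1 [0001]: (((0 OR 1) XOR (0 OR 1)) OR ((0 IMPLIES 0) OR (0 AND NOT 0))) -> 1
  row 2 [0010]: (((0 OR 0) XOR (0 OR 0)) OR ((0 IMPLIES 0) OR (0 AND NOT 0))) -> 1
  row 3 [0011]: (((0 OR 1) XOR (0 OR 1)) OR ((0 IMPLIES 0) OR (0 AND NOT 0))) -> 1
  row 4 [0100]: (((1 OR 0) XOR (1 OR 0)) OR ((1 IMPLIES 1) OR (1 AND NOT 0))) -> 1
  row 5 [0101]: (((1 OR 1) XOR (1 OR 1)) OR ((1 IMPLIES 1) OR (1 AND NOT 0))) -> 1
  row 6 [0110]: (((1 OR 0) XOR (1 OR 0)) OR ((1 IMPLIES 1) OR (1 AND NOT 0))) -> 1
  row 7 [0111]: (((1 OR 1) XOR (1 OR 1)) OR ((1 IMPLIES 1) OR (1 AND NOT 0))) -> 1
  row 8 [1000]: (((0 OR 0) XOR (0 OR 0)) OR ((0 IMPLIES 0) OR (0 AND NOT 1))) -> 1
  row 9 [1001]: (((0 OR 1) XOR (0 OR 1)) OR ((0 IMPLIES 0) OR (0 AND NOT 1))) -> 1
  row 10 [1010]: (((0 OR 0) XOR (0 OR 0)) OR ((0 IMPLIES 0) OR (0 AND NOT 1))) -> 1
  row 11 [1011]: (((0 OR 1) XOR (0 OR 1)) OR ((0 IMPLIES 0) OR (0 AND NOT 1))) -> 1
  row 12 [1100]: (((1 OR 0) XOR (1 OR 0)) OR ((1 IMPLIES 1) OR (1 AND NOT 1))) -> 1
  row 13 [1101]: (((1 OR 1) XOR (1 OR 1)) OR ((1 IMPLIES 1) OR (1 AND NOT 1))) -> 1
  row 14 [1110]: (((1 OR 0) XOR (1 OR 0)) OR ((1 IMPLIES 1) OR (1 AND NOT 1))) -> 1
  row 15 [1111]: (((1 OR 1) XOR (1 OR 1)) OR ((1 IMPLIES 1) OR (1 AND NOT 1))) -> 1
Full result column, 4 rows per line (P1,P2 fixed per line; P3,P4 runs 00..11 left to right):
  rows 0-3 [P1,P2=00]: 1111  = hex F
  rows 4-7 [P1,P2=01]: 1111  = hex F
  rows 8-11 [P1,P2=10]: 1111  = hex F
  rows 12-15 [P1,P2=11]: 1111  = hex F
Output column (row 0 .. row 15) = 1111111111111111
Output column grouped in 4s = 1111 1111 1111 1111 = 0xFFFF
Convert to decimal digit by digit (value = value*16 + digit):
  F -> 15
  15*16 + 15 (F) = 255
  255*16 + 15 (F) = 4095
  4095*16 + 15 (F) = 65535
Decimal = 65535

65535


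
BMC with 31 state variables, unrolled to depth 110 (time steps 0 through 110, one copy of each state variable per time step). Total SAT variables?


BMC unrolls to depth k, creating one copy of each state var for steps 0..k.
Step count = 110 + 1 = 111 (steps 0 through 110)
Vars per step = 31
Total = 31 * 111 = 3441

3441


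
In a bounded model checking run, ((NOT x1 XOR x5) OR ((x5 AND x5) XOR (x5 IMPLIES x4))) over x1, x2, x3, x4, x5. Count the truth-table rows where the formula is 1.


Formula: ((NOT x1 XOR x5) OR ((x5 AND x5) XOR (x5 IMPLIES x4))) over 5 vars (32 rows)
Evaluate each row (x1, x2, x3, x4, x5 as bits, MSB first):
  row 0 [00000]: ((NOT 0 XOR 0) OR ((0 AND 0) XOR (0 IMPLIES 0))) -> 1
  row 1 [00001]: ((NOT 0 XOR 1) OR ((1 AND 1) XOR (1 IMPLIES 0))) -> 1
  row 2 [00010]: ((NOT 0 XOR 0) OR ((0 AND 0) XOR (0 IMPLIES 1))) -> 1
  row 3 [00011]: ((NOT 0 XOR 1) OR ((1 AND 1) XOR (1 IMPLIES 1))) -> 0
  row 4 [00100]: ((NOT 0 XOR 0) OR ((0 AND 0) XOR (0 IMPLIES 0))) -> 1
  row 5 [00101]: ((NOT 0 XOR 1) OR ((1 AND 1) XOR (1 IMPLIES 0))) -> 1
  row 6 [00110]: ((NOT 0 XOR 0) OR ((0 AND 0) XOR (0 IMPLIES 1))) -> 1
  row 7 [00111]: ((NOT 0 XOR 1) OR ((1 AND 1) XOR (1 IMPLIES 1))) -> 0
  row 8 [01000]: ((NOT 0 XOR 0) OR ((0 AND 0) XOR (0 IMPLIES 0))) -> 1
  row 9 [01001]: ((NOT 0 XOR 1) OR ((1 AND 1) XOR (1 IMPLIES 0))) -> 1
  row 10 [01010]: ((NOT 0 XOR 0) OR ((0 AND 0) XOR (0 IMPLIES 1))) -> 1
  row 11 [01011]: ((NOT 0 XOR 1) OR ((1 AND 1) XOR (1 IMPLIES 1))) -> 0
  row 12 [01100]: ((NOT 0 XOR 0) OR ((0 AND 0) XOR (0 IMPLIES 0))) -> 1
  row 13 [01101]: ((NOT 0 XOR 1) OR ((1 AND 1) XOR (1 IMPLIES 0))) -> 1
  row 14 [01110]: ((NOT 0 XOR 0) OR ((0 AND 0) XOR (0 IMPLIES 1))) -> 1
  row 15 [01111]: ((NOT 0 XOR 1) OR ((1 AND 1) XOR (1 IMPLIES 1))) -> 0
  row 16 [10000]: ((NOT 1 XOR 0) OR ((0 AND 0) XOR (0 IMPLIES 0))) -> 1
  row 17 [10001]: ((NOT 1 XOR 1) OR ((1 AND 1) XOR (1 IMPLIES 0))) -> 1
  row 18 [10010]: ((NOT 1 XOR 0) OR ((0 AND 0) XOR (0 IMPLIES 1))) -> 1
  row 19 [10011]: ((NOT 1 XOR 1) OR ((1 AND 1) XOR (1 IMPLIES 1))) -> 1
  row 20 [10100]: ((NOT 1 XOR 0) OR ((0 AND 0) XOR (0 IMPLIES 0))) -> 1
  row 21 [10101]: ((NOT 1 XOR 1) OR ((1 AND 1) XOR (1 IMPLIES 0))) -> 1
  row 22 [10110]: ((NOT 1 XOR 0) OR ((0 AND 0) XOR (0 IMPLIES 1))) -> 1
  row 23 [10111]: ((NOT 1 XOR 1) OR ((1 AND 1) XOR (1 IMPLIES 1))) -> 1
  row 24 [11000]: ((NOT 1 XOR 0) OR ((0 AND 0) XOR (0 IMPLIES 0))) -> 1
  row 25 [11001]: ((NOT 1 XOR 1) OR ((1 AND 1) XOR (1 IMPLIES 0))) -> 1
  row 26 [11010]: ((NOT 1 XOR 0) OR ((0 AND 0) XOR (0 IMPLIES 1))) -> 1
  row 27 [11011]: ((NOT 1 XOR 1) OR ((1 AND 1) XOR (1 IMPLIES 1))) -> 1
  row 28 [11100]: ((NOT 1 XOR 0) OR ((0 AND 0) XOR (0 IMPLIES 0))) -> 1
  row 29 [11101]: ((NOT 1 XOR 1) OR ((1 AND 1) XOR (1 IMPLIES 0))) -> 1
  row 30 [11110]: ((NOT 1 XOR 0) OR ((0 AND 0) XOR (0 IMPLIES 1))) -> 1
  row 31 [11111]: ((NOT 1 XOR 1) OR ((1 AND 1) XOR (1 IMPLIES 1))) -> 1
Full result column, 8 rows per line (x1,x2 fixed per line; x3,x4,x5 runs 000..111 left to right):
  rows 0-7 [x1,x2=00]: 11101110  (ones: 6)
  rows 8-15 [x1,x2=01]: 11101110  (ones: 6)
  rows 16-23 [x1,x2=10]: 11111111  (ones: 8)
  rows 24-31 [x1,x2=11]: 11111111  (ones: 8)
Count of 1-rows = 6+6+8+8 = 28

28


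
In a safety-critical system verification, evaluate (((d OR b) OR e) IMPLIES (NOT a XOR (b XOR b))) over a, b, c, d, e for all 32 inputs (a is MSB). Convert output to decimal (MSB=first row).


Formula: (((d OR b) OR e) IMPLIES (NOT a XOR (b XOR b))) over a, b, c, d, e (32 rows)
Evaluate each row (bits = a,b,c,d,e, MSB first):
  row 0 [00000]: (((0 OR 0) OR 0) IMPLIES (NOT 0 XOR (0 XOR 0))) -> 1
  row 1 [00001]: (((0 OR 0) OR 1) IMPLIES (NOT 0 XOR (0 XOR 0))) -> 1
  row 2 [00010]: (((1 OR 0) OR 0) IMPLIES (NOT 0 XOR (0 XOR 0))) -> 1
  row 3 [00011]: (((1 OR 0) OR 1) IMPLIES (NOT 0 XOR (0 XOR 0))) -> 1
  row 4 [00100]: (((0 OR 0) OR 0) IMPLIES (NOT 0 XOR (0 XOR 0))) -> 1
  row 5 [00101]: (((0 OR 0) OR 1) IMPLIES (NOT 0 XOR (0 XOR 0))) -> 1
  row 6 [00110]: (((1 OR 0) OR 0) IMPLIES (NOT 0 XOR (0 XOR 0))) -> 1
  row 7 [00111]: (((1 OR 0) OR 1) IMPLIES (NOT 0 XOR (0 XOR 0))) -> 1
  row 8 [01000]: (((0 OR 1) OR 0) IMPLIES (NOT 0 XOR (1 XOR 1))) -> 1
  row 9 [01001]: (((0 OR 1) OR 1) IMPLIES (NOT 0 XOR (1 XOR 1))) -> 1
  row 10 [01010]: (((1 OR 1) OR 0) IMPLIES (NOT 0 XOR (1 XOR 1))) -> 1
  row 11 [01011]: (((1 OR 1) OR 1) IMPLIES (NOT 0 XOR (1 XOR 1))) -> 1
  row 12 [01100]: (((0 OR 1) OR 0) IMPLIES (NOT 0 XOR (1 XOR 1))) -> 1
  row 13 [01101]: (((0 OR 1) OR 1) IMPLIES (NOT 0 XOR (1 XOR 1))) -> 1
  row 14 [01110]: (((1 OR 1) OR 0) IMPLIES (NOT 0 XOR (1 XOR 1))) -> 1
  row 15 [01111]: (((1 OR 1) OR 1) IMPLIES (NOT 0 XOR (1 XOR 1))) -> 1
  row 16 [10000]: (((0 OR 0) OR 0) IMPLIES (NOT 1 XOR (0 XOR 0))) -> 1
  row 17 [10001]: (((0 OR 0) OR 1) IMPLIES (NOT 1 XOR (0 XOR 0))) -> 0
  row 18 [10010]: (((1 OR 0) OR 0) IMPLIES (NOT 1 XOR (0 XOR 0))) -> 0
  row 19 [10011]: (((1 OR 0) OR 1) IMPLIES (NOT 1 XOR (0 XOR 0))) -> 0
  row 20 [10100]: (((0 OR 0) OR 0) IMPLIES (NOT 1 XOR (0 XOR 0))) -> 1
  row 21 [10101]: (((0 OR 0) OR 1) IMPLIES (NOT 1 XOR (0 XOR 0))) -> 0
  row 22 [10110]: (((1 OR 0) OR 0) IMPLIES (NOT 1 XOR (0 XOR 0))) -> 0
  row 23 [10111]: (((1 OR 0) OR 1) IMPLIES (NOT 1 XOR (0 XOR 0))) -> 0
  row 24 [11000]: (((0 OR 1) OR 0) IMPLIES (NOT 1 XOR (1 XOR 1))) -> 0
  row 25 [11001]: (((0 OR 1) OR 1) IMPLIES (NOT 1 XOR (1 XOR 1))) -> 0
  row 26 [11010]: (((1 OR 1) OR 0) IMPLIES (NOT 1 XOR (1 XOR 1))) -> 0
  row 27 [11011]: (((1 OR 1) OR 1) IMPLIES (NOT 1 XOR (1 XOR 1))) -> 0
  row 28 [11100]: (((0 OR 1) OR 0) IMPLIES (NOT 1 XOR (1 XOR 1))) -> 0
  row 29 [11101]: (((0 OR 1) OR 1) IMPLIES (NOT 1 XOR (1 XOR 1))) -> 0
  row 30 [11110]: (((1 OR 1) OR 0) IMPLIES (NOT 1 XOR (1 XOR 1))) -> 0
  row 31 [11111]: (((1 OR 1) OR 1) IMPLIES (NOT 1 XOR (1 XOR 1))) -> 0
Full result column, 4 rows per line (a,b,c fixed per line; d,e runs 00..11 left to right):
  rows 0-3 [a,b,c=000]: 1111  = hex F
  rows 4-7 [a,b,c=001]: 1111  = hex F
  rows 8-11 [a,b,c=010]: 1111  = hex F
  rows 12-15 [a,b,c=011]: 1111  = hex F
  rows 16-19 [a,b,c=100]: 1000  = hex 8
  rows 20-23 [a,b,c=101]: 1000  = hex 8
  rows 24-27 [a,b,c=110]: 0000  = hex 0
  rows 28-31 [a,b,c=111]: 0000  = hex 0
Output column (row 0 .. row 31) = 11111111111111111000100000000000
Output column grouped in 4s = 1111 1111 1111 1111 1000 1000 0000 0000 = 0xFFFF8800
Convert to decimal digit by digit (value = value*16 + digit):
  F -> 15
  15*16 + 15 (F) = 255
  255*16 + 15 (F) = 4095
  4095*16 + 15 (F) = 65535
  65535*16 + 8 = 1048568
  1048568*16 + 8 = 16777096
  16777096*16 + 0 = 268433536
  268433536*16 + 0 = 4294936576
Decimal = 4294936576

4294936576
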